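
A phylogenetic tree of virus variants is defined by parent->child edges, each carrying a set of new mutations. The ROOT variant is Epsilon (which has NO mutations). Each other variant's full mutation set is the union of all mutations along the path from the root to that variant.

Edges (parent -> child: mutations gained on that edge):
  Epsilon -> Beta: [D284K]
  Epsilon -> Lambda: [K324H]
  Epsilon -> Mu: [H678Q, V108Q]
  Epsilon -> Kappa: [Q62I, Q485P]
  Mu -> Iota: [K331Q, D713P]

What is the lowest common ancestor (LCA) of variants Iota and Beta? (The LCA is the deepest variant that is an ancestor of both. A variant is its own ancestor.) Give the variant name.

Path from root to Iota: Epsilon -> Mu -> Iota
  ancestors of Iota: {Epsilon, Mu, Iota}
Path from root to Beta: Epsilon -> Beta
  ancestors of Beta: {Epsilon, Beta}
Common ancestors: {Epsilon}
Walk up from Beta: Beta (not in ancestors of Iota), Epsilon (in ancestors of Iota)
Deepest common ancestor (LCA) = Epsilon

Answer: Epsilon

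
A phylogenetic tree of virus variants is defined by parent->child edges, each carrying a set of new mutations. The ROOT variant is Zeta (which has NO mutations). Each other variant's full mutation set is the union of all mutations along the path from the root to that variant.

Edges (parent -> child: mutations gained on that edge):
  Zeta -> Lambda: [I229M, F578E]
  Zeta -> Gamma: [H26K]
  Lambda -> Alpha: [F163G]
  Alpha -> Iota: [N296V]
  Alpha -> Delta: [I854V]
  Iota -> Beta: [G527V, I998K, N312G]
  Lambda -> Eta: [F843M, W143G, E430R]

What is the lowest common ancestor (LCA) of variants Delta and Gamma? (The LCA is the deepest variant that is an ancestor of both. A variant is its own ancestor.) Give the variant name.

Answer: Zeta

Derivation:
Path from root to Delta: Zeta -> Lambda -> Alpha -> Delta
  ancestors of Delta: {Zeta, Lambda, Alpha, Delta}
Path from root to Gamma: Zeta -> Gamma
  ancestors of Gamma: {Zeta, Gamma}
Common ancestors: {Zeta}
Walk up from Gamma: Gamma (not in ancestors of Delta), Zeta (in ancestors of Delta)
Deepest common ancestor (LCA) = Zeta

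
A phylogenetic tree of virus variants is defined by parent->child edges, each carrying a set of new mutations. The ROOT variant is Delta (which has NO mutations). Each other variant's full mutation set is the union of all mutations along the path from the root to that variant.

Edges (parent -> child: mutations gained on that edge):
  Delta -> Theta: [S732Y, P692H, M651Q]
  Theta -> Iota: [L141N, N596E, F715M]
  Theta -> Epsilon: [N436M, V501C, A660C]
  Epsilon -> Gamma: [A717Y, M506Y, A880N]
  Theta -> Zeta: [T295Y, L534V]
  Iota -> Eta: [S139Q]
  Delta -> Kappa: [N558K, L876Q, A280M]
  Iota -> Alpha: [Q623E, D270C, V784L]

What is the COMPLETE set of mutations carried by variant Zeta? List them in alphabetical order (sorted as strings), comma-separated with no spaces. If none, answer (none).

At Delta: gained [] -> total []
At Theta: gained ['S732Y', 'P692H', 'M651Q'] -> total ['M651Q', 'P692H', 'S732Y']
At Zeta: gained ['T295Y', 'L534V'] -> total ['L534V', 'M651Q', 'P692H', 'S732Y', 'T295Y']

Answer: L534V,M651Q,P692H,S732Y,T295Y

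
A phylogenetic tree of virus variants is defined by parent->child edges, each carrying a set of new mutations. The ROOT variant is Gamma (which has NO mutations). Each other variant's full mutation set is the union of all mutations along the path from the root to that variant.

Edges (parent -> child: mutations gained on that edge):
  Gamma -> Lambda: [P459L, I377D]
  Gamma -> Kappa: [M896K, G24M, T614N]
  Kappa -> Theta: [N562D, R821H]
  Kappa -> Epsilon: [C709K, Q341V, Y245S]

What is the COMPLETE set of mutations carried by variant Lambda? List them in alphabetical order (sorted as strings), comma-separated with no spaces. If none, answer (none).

At Gamma: gained [] -> total []
At Lambda: gained ['P459L', 'I377D'] -> total ['I377D', 'P459L']

Answer: I377D,P459L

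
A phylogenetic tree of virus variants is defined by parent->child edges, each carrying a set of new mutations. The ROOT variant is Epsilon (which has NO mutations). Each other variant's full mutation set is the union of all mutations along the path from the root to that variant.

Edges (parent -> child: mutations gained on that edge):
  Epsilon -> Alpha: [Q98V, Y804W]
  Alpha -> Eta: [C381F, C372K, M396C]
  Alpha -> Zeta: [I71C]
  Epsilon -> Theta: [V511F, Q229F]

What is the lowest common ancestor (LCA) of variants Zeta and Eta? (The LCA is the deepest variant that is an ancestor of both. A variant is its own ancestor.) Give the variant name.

Answer: Alpha

Derivation:
Path from root to Zeta: Epsilon -> Alpha -> Zeta
  ancestors of Zeta: {Epsilon, Alpha, Zeta}
Path from root to Eta: Epsilon -> Alpha -> Eta
  ancestors of Eta: {Epsilon, Alpha, Eta}
Common ancestors: {Epsilon, Alpha}
Walk up from Eta: Eta (not in ancestors of Zeta), Alpha (in ancestors of Zeta), Epsilon (in ancestors of Zeta)
Deepest common ancestor (LCA) = Alpha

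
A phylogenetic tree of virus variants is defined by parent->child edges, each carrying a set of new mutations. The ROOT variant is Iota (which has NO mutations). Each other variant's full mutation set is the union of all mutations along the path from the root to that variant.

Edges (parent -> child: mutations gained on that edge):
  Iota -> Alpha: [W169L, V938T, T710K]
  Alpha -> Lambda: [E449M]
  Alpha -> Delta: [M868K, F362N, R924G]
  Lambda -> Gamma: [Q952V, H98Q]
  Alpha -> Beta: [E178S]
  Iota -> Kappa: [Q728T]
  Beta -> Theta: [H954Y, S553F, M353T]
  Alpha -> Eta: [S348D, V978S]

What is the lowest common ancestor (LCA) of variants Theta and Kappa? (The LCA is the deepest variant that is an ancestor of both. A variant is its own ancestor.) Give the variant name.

Path from root to Theta: Iota -> Alpha -> Beta -> Theta
  ancestors of Theta: {Iota, Alpha, Beta, Theta}
Path from root to Kappa: Iota -> Kappa
  ancestors of Kappa: {Iota, Kappa}
Common ancestors: {Iota}
Walk up from Kappa: Kappa (not in ancestors of Theta), Iota (in ancestors of Theta)
Deepest common ancestor (LCA) = Iota

Answer: Iota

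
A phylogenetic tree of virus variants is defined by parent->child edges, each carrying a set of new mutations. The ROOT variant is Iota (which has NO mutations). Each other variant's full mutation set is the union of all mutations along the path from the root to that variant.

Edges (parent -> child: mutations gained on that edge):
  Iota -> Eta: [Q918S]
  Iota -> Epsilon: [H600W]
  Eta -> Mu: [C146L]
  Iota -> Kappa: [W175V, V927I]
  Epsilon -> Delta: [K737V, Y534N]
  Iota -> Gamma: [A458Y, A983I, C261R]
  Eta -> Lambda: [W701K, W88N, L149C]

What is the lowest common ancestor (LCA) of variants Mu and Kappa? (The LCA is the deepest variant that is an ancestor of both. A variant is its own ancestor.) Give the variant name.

Answer: Iota

Derivation:
Path from root to Mu: Iota -> Eta -> Mu
  ancestors of Mu: {Iota, Eta, Mu}
Path from root to Kappa: Iota -> Kappa
  ancestors of Kappa: {Iota, Kappa}
Common ancestors: {Iota}
Walk up from Kappa: Kappa (not in ancestors of Mu), Iota (in ancestors of Mu)
Deepest common ancestor (LCA) = Iota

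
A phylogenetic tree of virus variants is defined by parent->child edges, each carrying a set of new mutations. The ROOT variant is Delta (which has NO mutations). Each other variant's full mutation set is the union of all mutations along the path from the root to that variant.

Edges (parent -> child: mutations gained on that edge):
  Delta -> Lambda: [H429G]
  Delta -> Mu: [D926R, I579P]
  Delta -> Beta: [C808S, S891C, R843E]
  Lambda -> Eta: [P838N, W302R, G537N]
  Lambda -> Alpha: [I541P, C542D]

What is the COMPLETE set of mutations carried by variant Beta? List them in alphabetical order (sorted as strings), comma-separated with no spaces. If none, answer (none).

Answer: C808S,R843E,S891C

Derivation:
At Delta: gained [] -> total []
At Beta: gained ['C808S', 'S891C', 'R843E'] -> total ['C808S', 'R843E', 'S891C']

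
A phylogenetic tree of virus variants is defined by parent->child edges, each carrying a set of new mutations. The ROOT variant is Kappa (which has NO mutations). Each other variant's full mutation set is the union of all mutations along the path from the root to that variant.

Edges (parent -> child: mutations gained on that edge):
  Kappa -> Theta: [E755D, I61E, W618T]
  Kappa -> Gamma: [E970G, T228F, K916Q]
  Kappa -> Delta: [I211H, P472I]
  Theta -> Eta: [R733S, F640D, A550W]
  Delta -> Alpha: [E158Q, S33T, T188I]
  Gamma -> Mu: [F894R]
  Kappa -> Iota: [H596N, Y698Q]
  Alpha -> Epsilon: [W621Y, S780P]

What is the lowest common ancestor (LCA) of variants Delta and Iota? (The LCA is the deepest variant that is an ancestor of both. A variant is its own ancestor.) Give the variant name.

Answer: Kappa

Derivation:
Path from root to Delta: Kappa -> Delta
  ancestors of Delta: {Kappa, Delta}
Path from root to Iota: Kappa -> Iota
  ancestors of Iota: {Kappa, Iota}
Common ancestors: {Kappa}
Walk up from Iota: Iota (not in ancestors of Delta), Kappa (in ancestors of Delta)
Deepest common ancestor (LCA) = Kappa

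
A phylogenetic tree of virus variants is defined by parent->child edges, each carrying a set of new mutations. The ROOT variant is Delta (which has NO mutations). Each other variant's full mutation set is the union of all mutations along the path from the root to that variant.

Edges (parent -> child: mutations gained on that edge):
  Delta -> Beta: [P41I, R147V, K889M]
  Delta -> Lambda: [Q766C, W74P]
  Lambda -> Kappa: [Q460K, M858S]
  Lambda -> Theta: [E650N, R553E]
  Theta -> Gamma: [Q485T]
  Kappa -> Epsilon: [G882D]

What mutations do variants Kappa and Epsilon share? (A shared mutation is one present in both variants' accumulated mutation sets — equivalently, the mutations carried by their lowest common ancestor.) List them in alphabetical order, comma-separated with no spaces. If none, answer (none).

Accumulating mutations along path to Kappa:
  At Delta: gained [] -> total []
  At Lambda: gained ['Q766C', 'W74P'] -> total ['Q766C', 'W74P']
  At Kappa: gained ['Q460K', 'M858S'] -> total ['M858S', 'Q460K', 'Q766C', 'W74P']
Mutations(Kappa) = ['M858S', 'Q460K', 'Q766C', 'W74P']
Accumulating mutations along path to Epsilon:
  At Delta: gained [] -> total []
  At Lambda: gained ['Q766C', 'W74P'] -> total ['Q766C', 'W74P']
  At Kappa: gained ['Q460K', 'M858S'] -> total ['M858S', 'Q460K', 'Q766C', 'W74P']
  At Epsilon: gained ['G882D'] -> total ['G882D', 'M858S', 'Q460K', 'Q766C', 'W74P']
Mutations(Epsilon) = ['G882D', 'M858S', 'Q460K', 'Q766C', 'W74P']
Intersection: ['M858S', 'Q460K', 'Q766C', 'W74P'] ∩ ['G882D', 'M858S', 'Q460K', 'Q766C', 'W74P'] = ['M858S', 'Q460K', 'Q766C', 'W74P']

Answer: M858S,Q460K,Q766C,W74P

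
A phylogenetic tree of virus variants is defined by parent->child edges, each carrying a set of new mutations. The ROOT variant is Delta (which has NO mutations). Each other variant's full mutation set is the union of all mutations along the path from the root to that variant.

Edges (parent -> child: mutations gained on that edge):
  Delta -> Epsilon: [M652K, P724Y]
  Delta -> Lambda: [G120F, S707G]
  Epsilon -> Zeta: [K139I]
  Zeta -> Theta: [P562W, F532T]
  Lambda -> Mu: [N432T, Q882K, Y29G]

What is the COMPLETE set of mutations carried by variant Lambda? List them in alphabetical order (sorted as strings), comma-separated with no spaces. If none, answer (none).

Answer: G120F,S707G

Derivation:
At Delta: gained [] -> total []
At Lambda: gained ['G120F', 'S707G'] -> total ['G120F', 'S707G']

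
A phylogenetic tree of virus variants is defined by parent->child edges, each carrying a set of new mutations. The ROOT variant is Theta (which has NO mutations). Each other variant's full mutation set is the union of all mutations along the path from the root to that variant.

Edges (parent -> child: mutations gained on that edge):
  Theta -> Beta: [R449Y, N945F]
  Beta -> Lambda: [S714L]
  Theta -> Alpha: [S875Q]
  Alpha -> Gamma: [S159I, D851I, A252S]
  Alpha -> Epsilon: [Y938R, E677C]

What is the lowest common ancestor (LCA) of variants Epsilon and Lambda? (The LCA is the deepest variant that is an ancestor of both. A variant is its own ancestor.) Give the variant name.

Answer: Theta

Derivation:
Path from root to Epsilon: Theta -> Alpha -> Epsilon
  ancestors of Epsilon: {Theta, Alpha, Epsilon}
Path from root to Lambda: Theta -> Beta -> Lambda
  ancestors of Lambda: {Theta, Beta, Lambda}
Common ancestors: {Theta}
Walk up from Lambda: Lambda (not in ancestors of Epsilon), Beta (not in ancestors of Epsilon), Theta (in ancestors of Epsilon)
Deepest common ancestor (LCA) = Theta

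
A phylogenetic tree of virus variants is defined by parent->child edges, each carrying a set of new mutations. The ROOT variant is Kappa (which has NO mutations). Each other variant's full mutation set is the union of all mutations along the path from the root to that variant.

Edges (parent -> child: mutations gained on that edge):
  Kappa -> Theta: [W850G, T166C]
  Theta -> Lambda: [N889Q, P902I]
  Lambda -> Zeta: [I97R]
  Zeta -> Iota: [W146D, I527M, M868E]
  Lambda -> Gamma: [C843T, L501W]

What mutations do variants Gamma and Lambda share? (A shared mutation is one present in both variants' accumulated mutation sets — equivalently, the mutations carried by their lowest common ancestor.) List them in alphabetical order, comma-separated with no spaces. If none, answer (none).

Answer: N889Q,P902I,T166C,W850G

Derivation:
Accumulating mutations along path to Gamma:
  At Kappa: gained [] -> total []
  At Theta: gained ['W850G', 'T166C'] -> total ['T166C', 'W850G']
  At Lambda: gained ['N889Q', 'P902I'] -> total ['N889Q', 'P902I', 'T166C', 'W850G']
  At Gamma: gained ['C843T', 'L501W'] -> total ['C843T', 'L501W', 'N889Q', 'P902I', 'T166C', 'W850G']
Mutations(Gamma) = ['C843T', 'L501W', 'N889Q', 'P902I', 'T166C', 'W850G']
Accumulating mutations along path to Lambda:
  At Kappa: gained [] -> total []
  At Theta: gained ['W850G', 'T166C'] -> total ['T166C', 'W850G']
  At Lambda: gained ['N889Q', 'P902I'] -> total ['N889Q', 'P902I', 'T166C', 'W850G']
Mutations(Lambda) = ['N889Q', 'P902I', 'T166C', 'W850G']
Intersection: ['C843T', 'L501W', 'N889Q', 'P902I', 'T166C', 'W850G'] ∩ ['N889Q', 'P902I', 'T166C', 'W850G'] = ['N889Q', 'P902I', 'T166C', 'W850G']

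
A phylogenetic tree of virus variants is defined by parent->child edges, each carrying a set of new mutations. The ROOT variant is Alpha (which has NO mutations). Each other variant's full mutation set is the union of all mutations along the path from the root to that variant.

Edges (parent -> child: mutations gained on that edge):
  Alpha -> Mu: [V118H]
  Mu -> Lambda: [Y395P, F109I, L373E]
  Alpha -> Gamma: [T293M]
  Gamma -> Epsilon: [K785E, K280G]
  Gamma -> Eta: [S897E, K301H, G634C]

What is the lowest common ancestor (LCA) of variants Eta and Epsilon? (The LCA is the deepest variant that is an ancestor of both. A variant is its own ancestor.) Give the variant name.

Path from root to Eta: Alpha -> Gamma -> Eta
  ancestors of Eta: {Alpha, Gamma, Eta}
Path from root to Epsilon: Alpha -> Gamma -> Epsilon
  ancestors of Epsilon: {Alpha, Gamma, Epsilon}
Common ancestors: {Alpha, Gamma}
Walk up from Epsilon: Epsilon (not in ancestors of Eta), Gamma (in ancestors of Eta), Alpha (in ancestors of Eta)
Deepest common ancestor (LCA) = Gamma

Answer: Gamma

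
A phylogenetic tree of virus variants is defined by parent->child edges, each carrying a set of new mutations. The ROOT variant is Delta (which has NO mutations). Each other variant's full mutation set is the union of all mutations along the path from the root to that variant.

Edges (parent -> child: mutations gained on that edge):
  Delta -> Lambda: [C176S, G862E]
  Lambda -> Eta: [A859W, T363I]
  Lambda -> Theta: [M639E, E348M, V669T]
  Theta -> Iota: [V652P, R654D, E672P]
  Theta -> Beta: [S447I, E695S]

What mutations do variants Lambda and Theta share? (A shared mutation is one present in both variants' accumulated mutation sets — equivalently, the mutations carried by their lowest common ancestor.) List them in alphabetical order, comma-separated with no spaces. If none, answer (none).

Answer: C176S,G862E

Derivation:
Accumulating mutations along path to Lambda:
  At Delta: gained [] -> total []
  At Lambda: gained ['C176S', 'G862E'] -> total ['C176S', 'G862E']
Mutations(Lambda) = ['C176S', 'G862E']
Accumulating mutations along path to Theta:
  At Delta: gained [] -> total []
  At Lambda: gained ['C176S', 'G862E'] -> total ['C176S', 'G862E']
  At Theta: gained ['M639E', 'E348M', 'V669T'] -> total ['C176S', 'E348M', 'G862E', 'M639E', 'V669T']
Mutations(Theta) = ['C176S', 'E348M', 'G862E', 'M639E', 'V669T']
Intersection: ['C176S', 'G862E'] ∩ ['C176S', 'E348M', 'G862E', 'M639E', 'V669T'] = ['C176S', 'G862E']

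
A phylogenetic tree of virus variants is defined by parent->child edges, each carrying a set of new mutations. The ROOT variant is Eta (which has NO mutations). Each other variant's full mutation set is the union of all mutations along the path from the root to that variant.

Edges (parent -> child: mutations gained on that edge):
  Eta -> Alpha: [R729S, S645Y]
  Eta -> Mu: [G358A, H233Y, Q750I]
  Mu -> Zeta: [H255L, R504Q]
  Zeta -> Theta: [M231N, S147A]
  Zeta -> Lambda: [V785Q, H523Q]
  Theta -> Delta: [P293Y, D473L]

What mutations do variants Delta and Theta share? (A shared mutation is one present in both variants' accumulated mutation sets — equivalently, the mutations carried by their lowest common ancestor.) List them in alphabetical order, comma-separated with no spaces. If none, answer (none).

Answer: G358A,H233Y,H255L,M231N,Q750I,R504Q,S147A

Derivation:
Accumulating mutations along path to Delta:
  At Eta: gained [] -> total []
  At Mu: gained ['G358A', 'H233Y', 'Q750I'] -> total ['G358A', 'H233Y', 'Q750I']
  At Zeta: gained ['H255L', 'R504Q'] -> total ['G358A', 'H233Y', 'H255L', 'Q750I', 'R504Q']
  At Theta: gained ['M231N', 'S147A'] -> total ['G358A', 'H233Y', 'H255L', 'M231N', 'Q750I', 'R504Q', 'S147A']
  At Delta: gained ['P293Y', 'D473L'] -> total ['D473L', 'G358A', 'H233Y', 'H255L', 'M231N', 'P293Y', 'Q750I', 'R504Q', 'S147A']
Mutations(Delta) = ['D473L', 'G358A', 'H233Y', 'H255L', 'M231N', 'P293Y', 'Q750I', 'R504Q', 'S147A']
Accumulating mutations along path to Theta:
  At Eta: gained [] -> total []
  At Mu: gained ['G358A', 'H233Y', 'Q750I'] -> total ['G358A', 'H233Y', 'Q750I']
  At Zeta: gained ['H255L', 'R504Q'] -> total ['G358A', 'H233Y', 'H255L', 'Q750I', 'R504Q']
  At Theta: gained ['M231N', 'S147A'] -> total ['G358A', 'H233Y', 'H255L', 'M231N', 'Q750I', 'R504Q', 'S147A']
Mutations(Theta) = ['G358A', 'H233Y', 'H255L', 'M231N', 'Q750I', 'R504Q', 'S147A']
Intersection: ['D473L', 'G358A', 'H233Y', 'H255L', 'M231N', 'P293Y', 'Q750I', 'R504Q', 'S147A'] ∩ ['G358A', 'H233Y', 'H255L', 'M231N', 'Q750I', 'R504Q', 'S147A'] = ['G358A', 'H233Y', 'H255L', 'M231N', 'Q750I', 'R504Q', 'S147A']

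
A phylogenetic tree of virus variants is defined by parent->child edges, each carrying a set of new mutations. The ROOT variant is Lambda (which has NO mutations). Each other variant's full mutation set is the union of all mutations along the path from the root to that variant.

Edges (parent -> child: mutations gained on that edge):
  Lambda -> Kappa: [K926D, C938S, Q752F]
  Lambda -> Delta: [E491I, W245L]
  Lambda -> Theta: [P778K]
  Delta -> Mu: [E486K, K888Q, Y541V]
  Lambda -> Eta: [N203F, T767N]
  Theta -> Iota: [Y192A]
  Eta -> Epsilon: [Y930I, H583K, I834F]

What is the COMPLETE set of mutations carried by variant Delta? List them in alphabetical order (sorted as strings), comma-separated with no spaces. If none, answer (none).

Answer: E491I,W245L

Derivation:
At Lambda: gained [] -> total []
At Delta: gained ['E491I', 'W245L'] -> total ['E491I', 'W245L']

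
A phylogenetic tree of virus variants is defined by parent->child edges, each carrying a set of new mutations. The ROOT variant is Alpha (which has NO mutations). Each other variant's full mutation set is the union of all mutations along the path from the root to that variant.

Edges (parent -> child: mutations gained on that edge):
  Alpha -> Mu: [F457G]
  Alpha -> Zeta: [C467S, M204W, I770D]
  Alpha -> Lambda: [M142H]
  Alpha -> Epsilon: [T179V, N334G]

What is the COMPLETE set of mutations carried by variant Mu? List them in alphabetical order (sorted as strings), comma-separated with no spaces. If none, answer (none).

At Alpha: gained [] -> total []
At Mu: gained ['F457G'] -> total ['F457G']

Answer: F457G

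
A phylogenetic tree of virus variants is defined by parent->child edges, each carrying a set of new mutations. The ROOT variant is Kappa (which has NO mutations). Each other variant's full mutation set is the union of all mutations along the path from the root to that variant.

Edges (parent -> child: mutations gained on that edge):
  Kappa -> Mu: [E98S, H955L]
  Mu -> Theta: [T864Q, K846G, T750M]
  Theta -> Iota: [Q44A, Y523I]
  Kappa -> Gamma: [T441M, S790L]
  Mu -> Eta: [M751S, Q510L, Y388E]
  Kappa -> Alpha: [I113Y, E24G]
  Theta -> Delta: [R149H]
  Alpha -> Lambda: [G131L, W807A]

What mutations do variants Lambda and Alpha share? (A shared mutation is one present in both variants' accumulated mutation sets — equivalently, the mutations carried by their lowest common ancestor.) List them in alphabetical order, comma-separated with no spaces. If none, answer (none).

Accumulating mutations along path to Lambda:
  At Kappa: gained [] -> total []
  At Alpha: gained ['I113Y', 'E24G'] -> total ['E24G', 'I113Y']
  At Lambda: gained ['G131L', 'W807A'] -> total ['E24G', 'G131L', 'I113Y', 'W807A']
Mutations(Lambda) = ['E24G', 'G131L', 'I113Y', 'W807A']
Accumulating mutations along path to Alpha:
  At Kappa: gained [] -> total []
  At Alpha: gained ['I113Y', 'E24G'] -> total ['E24G', 'I113Y']
Mutations(Alpha) = ['E24G', 'I113Y']
Intersection: ['E24G', 'G131L', 'I113Y', 'W807A'] ∩ ['E24G', 'I113Y'] = ['E24G', 'I113Y']

Answer: E24G,I113Y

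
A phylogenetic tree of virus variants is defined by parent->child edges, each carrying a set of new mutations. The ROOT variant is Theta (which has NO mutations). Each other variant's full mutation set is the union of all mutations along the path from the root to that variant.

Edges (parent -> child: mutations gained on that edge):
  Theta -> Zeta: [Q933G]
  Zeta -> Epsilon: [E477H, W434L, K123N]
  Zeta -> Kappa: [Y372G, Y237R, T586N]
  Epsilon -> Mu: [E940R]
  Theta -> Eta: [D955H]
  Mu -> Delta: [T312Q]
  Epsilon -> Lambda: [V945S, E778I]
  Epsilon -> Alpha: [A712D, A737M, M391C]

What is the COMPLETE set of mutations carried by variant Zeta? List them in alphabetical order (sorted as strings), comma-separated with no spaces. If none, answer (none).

At Theta: gained [] -> total []
At Zeta: gained ['Q933G'] -> total ['Q933G']

Answer: Q933G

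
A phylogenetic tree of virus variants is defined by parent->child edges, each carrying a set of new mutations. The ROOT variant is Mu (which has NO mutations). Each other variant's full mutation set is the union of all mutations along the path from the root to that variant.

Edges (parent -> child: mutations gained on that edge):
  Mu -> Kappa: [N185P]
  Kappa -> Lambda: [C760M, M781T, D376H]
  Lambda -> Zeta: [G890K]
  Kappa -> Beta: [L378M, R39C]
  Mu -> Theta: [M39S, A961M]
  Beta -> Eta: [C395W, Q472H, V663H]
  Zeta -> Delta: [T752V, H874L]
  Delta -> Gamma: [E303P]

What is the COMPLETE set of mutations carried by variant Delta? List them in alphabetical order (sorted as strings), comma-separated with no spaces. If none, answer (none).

At Mu: gained [] -> total []
At Kappa: gained ['N185P'] -> total ['N185P']
At Lambda: gained ['C760M', 'M781T', 'D376H'] -> total ['C760M', 'D376H', 'M781T', 'N185P']
At Zeta: gained ['G890K'] -> total ['C760M', 'D376H', 'G890K', 'M781T', 'N185P']
At Delta: gained ['T752V', 'H874L'] -> total ['C760M', 'D376H', 'G890K', 'H874L', 'M781T', 'N185P', 'T752V']

Answer: C760M,D376H,G890K,H874L,M781T,N185P,T752V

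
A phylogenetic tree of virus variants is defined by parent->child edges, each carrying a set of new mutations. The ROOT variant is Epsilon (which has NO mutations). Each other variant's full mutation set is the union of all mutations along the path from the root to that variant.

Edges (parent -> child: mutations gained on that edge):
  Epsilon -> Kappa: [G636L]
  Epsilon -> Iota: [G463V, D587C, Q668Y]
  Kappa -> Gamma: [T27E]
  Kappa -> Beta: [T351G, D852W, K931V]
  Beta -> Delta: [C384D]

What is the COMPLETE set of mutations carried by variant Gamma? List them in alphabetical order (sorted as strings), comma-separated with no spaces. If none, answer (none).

At Epsilon: gained [] -> total []
At Kappa: gained ['G636L'] -> total ['G636L']
At Gamma: gained ['T27E'] -> total ['G636L', 'T27E']

Answer: G636L,T27E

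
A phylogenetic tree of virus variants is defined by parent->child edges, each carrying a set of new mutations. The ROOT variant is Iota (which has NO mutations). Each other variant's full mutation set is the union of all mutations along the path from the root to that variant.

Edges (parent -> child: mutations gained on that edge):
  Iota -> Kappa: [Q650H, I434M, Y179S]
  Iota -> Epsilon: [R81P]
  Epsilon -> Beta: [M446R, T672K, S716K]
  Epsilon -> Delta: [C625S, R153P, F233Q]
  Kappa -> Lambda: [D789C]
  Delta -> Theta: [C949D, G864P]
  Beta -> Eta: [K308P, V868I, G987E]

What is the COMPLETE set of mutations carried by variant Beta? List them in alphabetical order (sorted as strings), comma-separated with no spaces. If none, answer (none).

Answer: M446R,R81P,S716K,T672K

Derivation:
At Iota: gained [] -> total []
At Epsilon: gained ['R81P'] -> total ['R81P']
At Beta: gained ['M446R', 'T672K', 'S716K'] -> total ['M446R', 'R81P', 'S716K', 'T672K']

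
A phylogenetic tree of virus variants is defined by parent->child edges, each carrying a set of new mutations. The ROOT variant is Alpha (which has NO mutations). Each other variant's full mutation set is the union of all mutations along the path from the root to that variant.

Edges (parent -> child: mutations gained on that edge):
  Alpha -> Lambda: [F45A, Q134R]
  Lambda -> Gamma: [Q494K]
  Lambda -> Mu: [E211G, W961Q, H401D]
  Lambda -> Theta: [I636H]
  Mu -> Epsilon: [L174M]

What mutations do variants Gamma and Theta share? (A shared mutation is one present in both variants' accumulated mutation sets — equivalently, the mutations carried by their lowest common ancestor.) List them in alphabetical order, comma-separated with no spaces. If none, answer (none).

Accumulating mutations along path to Gamma:
  At Alpha: gained [] -> total []
  At Lambda: gained ['F45A', 'Q134R'] -> total ['F45A', 'Q134R']
  At Gamma: gained ['Q494K'] -> total ['F45A', 'Q134R', 'Q494K']
Mutations(Gamma) = ['F45A', 'Q134R', 'Q494K']
Accumulating mutations along path to Theta:
  At Alpha: gained [] -> total []
  At Lambda: gained ['F45A', 'Q134R'] -> total ['F45A', 'Q134R']
  At Theta: gained ['I636H'] -> total ['F45A', 'I636H', 'Q134R']
Mutations(Theta) = ['F45A', 'I636H', 'Q134R']
Intersection: ['F45A', 'Q134R', 'Q494K'] ∩ ['F45A', 'I636H', 'Q134R'] = ['F45A', 'Q134R']

Answer: F45A,Q134R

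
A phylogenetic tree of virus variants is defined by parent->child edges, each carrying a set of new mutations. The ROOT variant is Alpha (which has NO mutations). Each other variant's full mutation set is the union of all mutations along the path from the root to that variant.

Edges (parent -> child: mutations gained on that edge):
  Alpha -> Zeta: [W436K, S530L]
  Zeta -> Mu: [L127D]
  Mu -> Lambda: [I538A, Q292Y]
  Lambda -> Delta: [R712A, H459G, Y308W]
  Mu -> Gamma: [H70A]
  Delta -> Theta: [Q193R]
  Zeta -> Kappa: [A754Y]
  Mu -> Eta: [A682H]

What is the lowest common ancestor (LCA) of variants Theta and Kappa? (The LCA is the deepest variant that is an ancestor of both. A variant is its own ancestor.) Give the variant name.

Path from root to Theta: Alpha -> Zeta -> Mu -> Lambda -> Delta -> Theta
  ancestors of Theta: {Alpha, Zeta, Mu, Lambda, Delta, Theta}
Path from root to Kappa: Alpha -> Zeta -> Kappa
  ancestors of Kappa: {Alpha, Zeta, Kappa}
Common ancestors: {Alpha, Zeta}
Walk up from Kappa: Kappa (not in ancestors of Theta), Zeta (in ancestors of Theta), Alpha (in ancestors of Theta)
Deepest common ancestor (LCA) = Zeta

Answer: Zeta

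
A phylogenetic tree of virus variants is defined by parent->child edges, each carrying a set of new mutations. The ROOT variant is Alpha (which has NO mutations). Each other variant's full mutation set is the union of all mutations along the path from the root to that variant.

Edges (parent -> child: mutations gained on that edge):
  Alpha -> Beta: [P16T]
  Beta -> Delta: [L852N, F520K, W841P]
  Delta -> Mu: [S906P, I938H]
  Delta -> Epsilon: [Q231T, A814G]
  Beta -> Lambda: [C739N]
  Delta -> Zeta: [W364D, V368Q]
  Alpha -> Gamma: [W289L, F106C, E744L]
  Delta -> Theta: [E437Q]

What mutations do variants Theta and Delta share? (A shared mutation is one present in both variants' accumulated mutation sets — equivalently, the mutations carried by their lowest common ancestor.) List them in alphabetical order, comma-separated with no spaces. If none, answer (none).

Answer: F520K,L852N,P16T,W841P

Derivation:
Accumulating mutations along path to Theta:
  At Alpha: gained [] -> total []
  At Beta: gained ['P16T'] -> total ['P16T']
  At Delta: gained ['L852N', 'F520K', 'W841P'] -> total ['F520K', 'L852N', 'P16T', 'W841P']
  At Theta: gained ['E437Q'] -> total ['E437Q', 'F520K', 'L852N', 'P16T', 'W841P']
Mutations(Theta) = ['E437Q', 'F520K', 'L852N', 'P16T', 'W841P']
Accumulating mutations along path to Delta:
  At Alpha: gained [] -> total []
  At Beta: gained ['P16T'] -> total ['P16T']
  At Delta: gained ['L852N', 'F520K', 'W841P'] -> total ['F520K', 'L852N', 'P16T', 'W841P']
Mutations(Delta) = ['F520K', 'L852N', 'P16T', 'W841P']
Intersection: ['E437Q', 'F520K', 'L852N', 'P16T', 'W841P'] ∩ ['F520K', 'L852N', 'P16T', 'W841P'] = ['F520K', 'L852N', 'P16T', 'W841P']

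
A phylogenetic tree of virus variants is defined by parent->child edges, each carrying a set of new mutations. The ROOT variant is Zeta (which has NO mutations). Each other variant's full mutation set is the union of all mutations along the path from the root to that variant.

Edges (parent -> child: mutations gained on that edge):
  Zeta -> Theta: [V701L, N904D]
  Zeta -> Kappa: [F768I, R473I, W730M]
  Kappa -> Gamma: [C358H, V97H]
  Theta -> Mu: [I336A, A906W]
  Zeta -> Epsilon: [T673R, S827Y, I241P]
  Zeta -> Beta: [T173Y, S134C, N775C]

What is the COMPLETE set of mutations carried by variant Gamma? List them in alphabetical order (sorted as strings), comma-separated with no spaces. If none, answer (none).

At Zeta: gained [] -> total []
At Kappa: gained ['F768I', 'R473I', 'W730M'] -> total ['F768I', 'R473I', 'W730M']
At Gamma: gained ['C358H', 'V97H'] -> total ['C358H', 'F768I', 'R473I', 'V97H', 'W730M']

Answer: C358H,F768I,R473I,V97H,W730M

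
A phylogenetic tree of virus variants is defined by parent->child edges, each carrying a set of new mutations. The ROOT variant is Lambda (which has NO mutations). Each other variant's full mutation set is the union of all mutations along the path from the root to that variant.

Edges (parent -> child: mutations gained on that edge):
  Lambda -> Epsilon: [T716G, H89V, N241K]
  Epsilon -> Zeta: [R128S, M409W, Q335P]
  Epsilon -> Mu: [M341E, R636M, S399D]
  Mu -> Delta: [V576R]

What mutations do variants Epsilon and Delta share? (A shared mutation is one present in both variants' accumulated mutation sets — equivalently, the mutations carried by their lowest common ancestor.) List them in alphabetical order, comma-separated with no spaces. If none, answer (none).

Accumulating mutations along path to Epsilon:
  At Lambda: gained [] -> total []
  At Epsilon: gained ['T716G', 'H89V', 'N241K'] -> total ['H89V', 'N241K', 'T716G']
Mutations(Epsilon) = ['H89V', 'N241K', 'T716G']
Accumulating mutations along path to Delta:
  At Lambda: gained [] -> total []
  At Epsilon: gained ['T716G', 'H89V', 'N241K'] -> total ['H89V', 'N241K', 'T716G']
  At Mu: gained ['M341E', 'R636M', 'S399D'] -> total ['H89V', 'M341E', 'N241K', 'R636M', 'S399D', 'T716G']
  At Delta: gained ['V576R'] -> total ['H89V', 'M341E', 'N241K', 'R636M', 'S399D', 'T716G', 'V576R']
Mutations(Delta) = ['H89V', 'M341E', 'N241K', 'R636M', 'S399D', 'T716G', 'V576R']
Intersection: ['H89V', 'N241K', 'T716G'] ∩ ['H89V', 'M341E', 'N241K', 'R636M', 'S399D', 'T716G', 'V576R'] = ['H89V', 'N241K', 'T716G']

Answer: H89V,N241K,T716G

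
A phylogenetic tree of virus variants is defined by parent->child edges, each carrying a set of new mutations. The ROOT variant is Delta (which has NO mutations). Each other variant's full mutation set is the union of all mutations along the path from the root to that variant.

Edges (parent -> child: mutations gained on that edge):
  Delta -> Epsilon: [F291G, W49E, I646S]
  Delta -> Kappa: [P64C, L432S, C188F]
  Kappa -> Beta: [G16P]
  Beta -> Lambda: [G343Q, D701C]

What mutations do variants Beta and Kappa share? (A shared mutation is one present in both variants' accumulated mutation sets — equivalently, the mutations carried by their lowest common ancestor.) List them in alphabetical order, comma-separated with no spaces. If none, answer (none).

Accumulating mutations along path to Beta:
  At Delta: gained [] -> total []
  At Kappa: gained ['P64C', 'L432S', 'C188F'] -> total ['C188F', 'L432S', 'P64C']
  At Beta: gained ['G16P'] -> total ['C188F', 'G16P', 'L432S', 'P64C']
Mutations(Beta) = ['C188F', 'G16P', 'L432S', 'P64C']
Accumulating mutations along path to Kappa:
  At Delta: gained [] -> total []
  At Kappa: gained ['P64C', 'L432S', 'C188F'] -> total ['C188F', 'L432S', 'P64C']
Mutations(Kappa) = ['C188F', 'L432S', 'P64C']
Intersection: ['C188F', 'G16P', 'L432S', 'P64C'] ∩ ['C188F', 'L432S', 'P64C'] = ['C188F', 'L432S', 'P64C']

Answer: C188F,L432S,P64C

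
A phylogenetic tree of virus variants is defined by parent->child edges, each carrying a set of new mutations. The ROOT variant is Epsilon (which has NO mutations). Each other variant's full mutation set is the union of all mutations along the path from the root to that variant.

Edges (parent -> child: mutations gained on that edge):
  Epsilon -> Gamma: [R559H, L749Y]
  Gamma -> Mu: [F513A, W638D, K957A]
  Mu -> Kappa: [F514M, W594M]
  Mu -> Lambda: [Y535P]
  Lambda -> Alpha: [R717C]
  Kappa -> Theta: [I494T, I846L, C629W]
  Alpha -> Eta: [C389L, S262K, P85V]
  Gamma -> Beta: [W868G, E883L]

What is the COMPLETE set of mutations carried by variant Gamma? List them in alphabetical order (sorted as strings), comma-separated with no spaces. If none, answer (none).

At Epsilon: gained [] -> total []
At Gamma: gained ['R559H', 'L749Y'] -> total ['L749Y', 'R559H']

Answer: L749Y,R559H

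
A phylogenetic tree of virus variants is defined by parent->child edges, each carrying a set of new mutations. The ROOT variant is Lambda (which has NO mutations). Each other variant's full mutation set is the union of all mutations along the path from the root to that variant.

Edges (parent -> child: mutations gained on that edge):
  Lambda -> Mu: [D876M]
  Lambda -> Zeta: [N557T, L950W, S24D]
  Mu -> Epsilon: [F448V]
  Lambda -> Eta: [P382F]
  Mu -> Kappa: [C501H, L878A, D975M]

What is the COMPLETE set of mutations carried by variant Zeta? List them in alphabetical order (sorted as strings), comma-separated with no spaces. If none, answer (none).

Answer: L950W,N557T,S24D

Derivation:
At Lambda: gained [] -> total []
At Zeta: gained ['N557T', 'L950W', 'S24D'] -> total ['L950W', 'N557T', 'S24D']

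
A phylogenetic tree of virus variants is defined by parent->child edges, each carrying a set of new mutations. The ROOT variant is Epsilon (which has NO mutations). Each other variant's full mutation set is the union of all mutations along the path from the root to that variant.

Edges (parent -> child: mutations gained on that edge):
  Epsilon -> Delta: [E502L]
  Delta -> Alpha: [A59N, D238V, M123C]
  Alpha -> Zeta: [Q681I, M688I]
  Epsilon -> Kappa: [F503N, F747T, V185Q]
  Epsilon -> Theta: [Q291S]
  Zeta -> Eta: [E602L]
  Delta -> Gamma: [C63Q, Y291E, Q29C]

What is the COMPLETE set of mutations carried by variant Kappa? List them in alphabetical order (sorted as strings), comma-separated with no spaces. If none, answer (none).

At Epsilon: gained [] -> total []
At Kappa: gained ['F503N', 'F747T', 'V185Q'] -> total ['F503N', 'F747T', 'V185Q']

Answer: F503N,F747T,V185Q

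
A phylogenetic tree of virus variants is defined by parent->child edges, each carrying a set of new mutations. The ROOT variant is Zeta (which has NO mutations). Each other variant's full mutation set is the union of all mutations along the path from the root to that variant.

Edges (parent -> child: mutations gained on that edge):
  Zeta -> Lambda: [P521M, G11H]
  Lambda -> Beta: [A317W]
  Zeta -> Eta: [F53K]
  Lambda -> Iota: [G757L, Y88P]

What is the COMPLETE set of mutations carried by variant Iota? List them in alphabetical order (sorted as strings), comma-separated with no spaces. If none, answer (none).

At Zeta: gained [] -> total []
At Lambda: gained ['P521M', 'G11H'] -> total ['G11H', 'P521M']
At Iota: gained ['G757L', 'Y88P'] -> total ['G11H', 'G757L', 'P521M', 'Y88P']

Answer: G11H,G757L,P521M,Y88P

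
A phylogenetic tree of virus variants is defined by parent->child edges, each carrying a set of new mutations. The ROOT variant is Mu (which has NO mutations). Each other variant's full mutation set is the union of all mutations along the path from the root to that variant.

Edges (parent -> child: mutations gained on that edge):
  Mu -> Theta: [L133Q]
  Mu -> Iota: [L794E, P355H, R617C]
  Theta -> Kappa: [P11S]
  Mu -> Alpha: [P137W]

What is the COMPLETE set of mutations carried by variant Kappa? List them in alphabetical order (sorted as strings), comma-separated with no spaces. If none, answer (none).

Answer: L133Q,P11S

Derivation:
At Mu: gained [] -> total []
At Theta: gained ['L133Q'] -> total ['L133Q']
At Kappa: gained ['P11S'] -> total ['L133Q', 'P11S']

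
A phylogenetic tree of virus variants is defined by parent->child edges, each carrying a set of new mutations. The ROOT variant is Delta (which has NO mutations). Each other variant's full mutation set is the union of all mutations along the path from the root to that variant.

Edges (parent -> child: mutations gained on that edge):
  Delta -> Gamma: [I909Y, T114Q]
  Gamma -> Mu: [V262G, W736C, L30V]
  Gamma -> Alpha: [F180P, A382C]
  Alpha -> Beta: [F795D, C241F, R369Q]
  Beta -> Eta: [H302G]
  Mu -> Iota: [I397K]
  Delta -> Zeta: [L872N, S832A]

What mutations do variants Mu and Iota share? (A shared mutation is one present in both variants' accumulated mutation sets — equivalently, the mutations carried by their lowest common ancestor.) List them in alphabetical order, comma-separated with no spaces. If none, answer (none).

Accumulating mutations along path to Mu:
  At Delta: gained [] -> total []
  At Gamma: gained ['I909Y', 'T114Q'] -> total ['I909Y', 'T114Q']
  At Mu: gained ['V262G', 'W736C', 'L30V'] -> total ['I909Y', 'L30V', 'T114Q', 'V262G', 'W736C']
Mutations(Mu) = ['I909Y', 'L30V', 'T114Q', 'V262G', 'W736C']
Accumulating mutations along path to Iota:
  At Delta: gained [] -> total []
  At Gamma: gained ['I909Y', 'T114Q'] -> total ['I909Y', 'T114Q']
  At Mu: gained ['V262G', 'W736C', 'L30V'] -> total ['I909Y', 'L30V', 'T114Q', 'V262G', 'W736C']
  At Iota: gained ['I397K'] -> total ['I397K', 'I909Y', 'L30V', 'T114Q', 'V262G', 'W736C']
Mutations(Iota) = ['I397K', 'I909Y', 'L30V', 'T114Q', 'V262G', 'W736C']
Intersection: ['I909Y', 'L30V', 'T114Q', 'V262G', 'W736C'] ∩ ['I397K', 'I909Y', 'L30V', 'T114Q', 'V262G', 'W736C'] = ['I909Y', 'L30V', 'T114Q', 'V262G', 'W736C']

Answer: I909Y,L30V,T114Q,V262G,W736C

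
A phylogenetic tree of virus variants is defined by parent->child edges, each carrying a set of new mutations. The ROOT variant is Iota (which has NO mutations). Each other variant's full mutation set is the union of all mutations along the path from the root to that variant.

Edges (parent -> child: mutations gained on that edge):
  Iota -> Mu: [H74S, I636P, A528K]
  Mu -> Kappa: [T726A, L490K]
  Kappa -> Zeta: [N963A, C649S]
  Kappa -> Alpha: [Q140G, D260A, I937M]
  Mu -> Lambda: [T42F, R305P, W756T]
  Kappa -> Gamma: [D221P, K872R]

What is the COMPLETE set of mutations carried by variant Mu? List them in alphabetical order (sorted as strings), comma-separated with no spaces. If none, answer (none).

At Iota: gained [] -> total []
At Mu: gained ['H74S', 'I636P', 'A528K'] -> total ['A528K', 'H74S', 'I636P']

Answer: A528K,H74S,I636P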